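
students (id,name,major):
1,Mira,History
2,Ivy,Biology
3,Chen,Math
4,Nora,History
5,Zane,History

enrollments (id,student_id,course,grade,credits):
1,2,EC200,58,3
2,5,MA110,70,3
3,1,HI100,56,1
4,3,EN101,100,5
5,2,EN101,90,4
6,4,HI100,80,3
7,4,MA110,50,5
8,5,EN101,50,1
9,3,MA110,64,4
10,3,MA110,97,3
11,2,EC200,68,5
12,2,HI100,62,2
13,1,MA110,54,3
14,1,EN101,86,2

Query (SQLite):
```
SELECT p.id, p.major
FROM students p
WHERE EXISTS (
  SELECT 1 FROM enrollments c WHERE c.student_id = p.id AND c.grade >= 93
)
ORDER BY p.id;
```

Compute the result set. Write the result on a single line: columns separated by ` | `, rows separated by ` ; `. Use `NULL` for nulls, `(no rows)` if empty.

For each students row, check whether any enrollments with matching student_id has grade >= 93.
Keep rows where that is true.

3 | Math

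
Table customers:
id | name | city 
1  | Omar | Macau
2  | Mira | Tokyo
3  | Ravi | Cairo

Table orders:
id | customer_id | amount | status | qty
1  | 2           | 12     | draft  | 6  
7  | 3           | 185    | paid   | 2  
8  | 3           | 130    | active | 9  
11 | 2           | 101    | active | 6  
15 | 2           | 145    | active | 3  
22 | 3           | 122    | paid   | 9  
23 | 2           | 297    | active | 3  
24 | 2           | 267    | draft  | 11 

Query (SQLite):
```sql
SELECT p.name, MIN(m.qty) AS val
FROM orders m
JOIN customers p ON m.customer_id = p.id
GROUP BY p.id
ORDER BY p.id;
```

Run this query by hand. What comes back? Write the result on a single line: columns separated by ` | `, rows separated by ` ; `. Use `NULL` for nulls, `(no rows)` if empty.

Mira | 3 ; Ravi | 2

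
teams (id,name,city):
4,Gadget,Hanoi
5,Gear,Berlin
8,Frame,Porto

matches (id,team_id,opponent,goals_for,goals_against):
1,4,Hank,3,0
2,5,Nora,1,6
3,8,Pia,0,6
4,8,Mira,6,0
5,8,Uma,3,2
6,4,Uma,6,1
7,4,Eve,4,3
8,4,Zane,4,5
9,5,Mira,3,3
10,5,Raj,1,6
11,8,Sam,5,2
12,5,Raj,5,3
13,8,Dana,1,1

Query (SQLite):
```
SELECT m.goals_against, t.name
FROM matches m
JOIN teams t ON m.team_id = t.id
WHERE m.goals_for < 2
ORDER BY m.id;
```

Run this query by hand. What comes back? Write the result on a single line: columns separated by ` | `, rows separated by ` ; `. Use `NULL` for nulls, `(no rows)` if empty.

Each matches row matches the teams row where team_id = teams.id.
Then keep rows with m.goals_for < 2.

6 | Gear ; 6 | Frame ; 6 | Gear ; 1 | Frame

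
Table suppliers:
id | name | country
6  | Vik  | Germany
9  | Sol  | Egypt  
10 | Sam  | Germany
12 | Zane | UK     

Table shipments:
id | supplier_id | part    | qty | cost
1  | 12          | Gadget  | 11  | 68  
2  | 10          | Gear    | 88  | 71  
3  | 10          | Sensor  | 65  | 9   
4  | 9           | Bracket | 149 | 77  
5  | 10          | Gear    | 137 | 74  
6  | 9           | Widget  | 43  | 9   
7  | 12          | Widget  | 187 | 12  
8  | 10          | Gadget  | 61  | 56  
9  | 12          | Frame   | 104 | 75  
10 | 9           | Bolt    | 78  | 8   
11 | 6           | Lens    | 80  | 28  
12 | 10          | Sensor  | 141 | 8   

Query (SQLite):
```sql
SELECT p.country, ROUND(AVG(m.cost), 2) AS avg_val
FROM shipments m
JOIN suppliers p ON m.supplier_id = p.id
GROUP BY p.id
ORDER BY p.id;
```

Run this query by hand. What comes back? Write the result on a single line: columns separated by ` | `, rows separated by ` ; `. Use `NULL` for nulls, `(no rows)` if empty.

Germany | 28 ; Egypt | 31.33 ; Germany | 43.6 ; UK | 51.67

Join each shipments row to its suppliers via supplier_id.
Group joined rows by suppliers.id; compute ROUND(AVG(m.cost), 2) per group.
  6: ids {11} → ROUND(AVG(m.cost), 2)=28
  9: ids {4, 6, 10} → ROUND(AVG(m.cost), 2)=31.33
  10: ids {2, 3, 5, 8, 12} → ROUND(AVG(m.cost), 2)=43.6
  12: ids {1, 7, 9} → ROUND(AVG(m.cost), 2)=51.67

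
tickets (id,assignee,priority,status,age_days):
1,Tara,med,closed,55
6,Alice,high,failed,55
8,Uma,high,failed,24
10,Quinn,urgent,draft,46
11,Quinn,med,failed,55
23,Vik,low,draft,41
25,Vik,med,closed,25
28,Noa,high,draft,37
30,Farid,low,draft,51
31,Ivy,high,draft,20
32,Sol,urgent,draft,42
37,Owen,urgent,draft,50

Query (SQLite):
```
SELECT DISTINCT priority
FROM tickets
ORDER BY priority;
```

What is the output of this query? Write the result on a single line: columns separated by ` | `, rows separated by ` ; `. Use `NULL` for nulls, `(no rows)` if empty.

Collect distinct priority values from tickets.

high ; low ; med ; urgent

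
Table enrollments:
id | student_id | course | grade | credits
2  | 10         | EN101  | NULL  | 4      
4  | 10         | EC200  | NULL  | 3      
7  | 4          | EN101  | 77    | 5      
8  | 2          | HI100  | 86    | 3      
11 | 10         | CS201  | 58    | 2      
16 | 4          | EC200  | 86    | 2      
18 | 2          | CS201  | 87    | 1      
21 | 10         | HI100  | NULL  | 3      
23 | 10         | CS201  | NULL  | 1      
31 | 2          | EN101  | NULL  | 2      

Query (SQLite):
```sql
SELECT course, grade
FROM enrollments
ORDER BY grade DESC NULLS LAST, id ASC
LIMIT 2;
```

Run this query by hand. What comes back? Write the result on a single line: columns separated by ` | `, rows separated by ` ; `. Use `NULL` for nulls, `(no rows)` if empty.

Sort by grade desc, tiebreak id asc: (87, id=18), (86, id=8), (86, id=16), (77, id=7), (58, id=11) …. Take first 2.
NULLS LAST: NULL grade rows go after all non-NULL rows (among themselves ordered by id asc).

CS201 | 87 ; HI100 | 86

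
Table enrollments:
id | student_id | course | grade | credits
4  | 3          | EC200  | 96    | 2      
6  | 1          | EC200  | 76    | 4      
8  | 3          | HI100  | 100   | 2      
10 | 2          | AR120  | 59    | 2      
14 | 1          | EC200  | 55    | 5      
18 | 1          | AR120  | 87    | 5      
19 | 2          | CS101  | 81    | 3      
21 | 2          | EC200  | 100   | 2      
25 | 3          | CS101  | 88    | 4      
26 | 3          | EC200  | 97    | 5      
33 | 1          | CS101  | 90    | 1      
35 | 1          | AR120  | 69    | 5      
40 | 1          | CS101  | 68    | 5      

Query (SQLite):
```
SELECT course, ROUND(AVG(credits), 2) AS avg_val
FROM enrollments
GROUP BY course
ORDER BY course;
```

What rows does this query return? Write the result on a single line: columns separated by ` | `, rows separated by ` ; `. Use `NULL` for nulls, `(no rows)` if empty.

Partition enrollments by course; compute ROUND(AVG(credits), 2) within each group.
  AR120: ids {10, 18, 35} → ROUND(AVG(credits), 2)=4
  CS101: ids {19, 25, 33, 40} → ROUND(AVG(credits), 2)=3.25
  EC200: ids {4, 6, 14, 21, 26} → ROUND(AVG(credits), 2)=3.6
  HI100: ids {8} → ROUND(AVG(credits), 2)=2

AR120 | 4 ; CS101 | 3.25 ; EC200 | 3.6 ; HI100 | 2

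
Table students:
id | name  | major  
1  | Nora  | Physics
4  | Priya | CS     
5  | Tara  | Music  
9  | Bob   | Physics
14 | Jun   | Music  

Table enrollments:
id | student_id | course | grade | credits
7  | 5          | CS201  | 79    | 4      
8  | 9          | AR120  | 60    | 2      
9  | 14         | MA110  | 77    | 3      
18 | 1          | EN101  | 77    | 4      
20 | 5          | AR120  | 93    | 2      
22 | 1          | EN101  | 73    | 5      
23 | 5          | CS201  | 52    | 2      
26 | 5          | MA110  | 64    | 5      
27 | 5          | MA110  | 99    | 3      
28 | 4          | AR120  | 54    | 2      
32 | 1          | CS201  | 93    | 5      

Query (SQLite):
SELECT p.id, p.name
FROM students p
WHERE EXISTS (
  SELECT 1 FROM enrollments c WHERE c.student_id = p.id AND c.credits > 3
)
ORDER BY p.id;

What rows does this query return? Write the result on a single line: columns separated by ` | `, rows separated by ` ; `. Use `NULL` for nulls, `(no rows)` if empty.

For each students row, check whether any enrollments with matching student_id has credits > 3.
Keep rows where that is true.

1 | Nora ; 5 | Tara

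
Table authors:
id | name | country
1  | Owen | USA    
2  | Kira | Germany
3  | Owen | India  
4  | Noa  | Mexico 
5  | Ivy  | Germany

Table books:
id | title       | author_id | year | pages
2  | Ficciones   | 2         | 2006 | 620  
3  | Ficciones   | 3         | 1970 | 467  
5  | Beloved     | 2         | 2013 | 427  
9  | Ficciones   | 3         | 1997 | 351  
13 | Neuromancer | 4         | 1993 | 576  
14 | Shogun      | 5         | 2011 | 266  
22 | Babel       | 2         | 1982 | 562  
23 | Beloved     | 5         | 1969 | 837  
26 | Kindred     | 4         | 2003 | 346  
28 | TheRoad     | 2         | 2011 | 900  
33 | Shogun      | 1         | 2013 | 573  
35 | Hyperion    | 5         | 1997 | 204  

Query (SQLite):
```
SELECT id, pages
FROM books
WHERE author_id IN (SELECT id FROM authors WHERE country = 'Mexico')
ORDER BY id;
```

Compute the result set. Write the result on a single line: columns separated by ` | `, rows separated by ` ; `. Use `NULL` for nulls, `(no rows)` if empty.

Inner query: authors.id where country = 'Mexico'.
Outer: keep books rows whose author_id is in that set.
Inner query → {4}

13 | 576 ; 26 | 346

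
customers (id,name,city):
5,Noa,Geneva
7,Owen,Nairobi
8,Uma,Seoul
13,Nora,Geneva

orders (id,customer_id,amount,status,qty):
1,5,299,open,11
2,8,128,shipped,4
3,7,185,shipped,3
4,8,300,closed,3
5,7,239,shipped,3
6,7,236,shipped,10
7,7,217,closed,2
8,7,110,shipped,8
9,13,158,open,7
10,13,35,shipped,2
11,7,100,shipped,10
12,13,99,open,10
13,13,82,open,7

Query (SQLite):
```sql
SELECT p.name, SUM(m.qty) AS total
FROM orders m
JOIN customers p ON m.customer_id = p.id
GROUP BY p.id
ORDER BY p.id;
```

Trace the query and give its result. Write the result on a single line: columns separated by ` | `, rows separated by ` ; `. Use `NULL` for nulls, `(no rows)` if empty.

Join each orders row to its customers via customer_id.
Group joined rows by customers.id; compute SUM(m.qty) per group.
  5: ids {1} → SUM(m.qty)=11
  7: ids {3, 5, 6, 7, 8, 11} → SUM(m.qty)=36
  8: ids {2, 4} → SUM(m.qty)=7
  13: ids {9, 10, 12, 13} → SUM(m.qty)=26

Noa | 11 ; Owen | 36 ; Uma | 7 ; Nora | 26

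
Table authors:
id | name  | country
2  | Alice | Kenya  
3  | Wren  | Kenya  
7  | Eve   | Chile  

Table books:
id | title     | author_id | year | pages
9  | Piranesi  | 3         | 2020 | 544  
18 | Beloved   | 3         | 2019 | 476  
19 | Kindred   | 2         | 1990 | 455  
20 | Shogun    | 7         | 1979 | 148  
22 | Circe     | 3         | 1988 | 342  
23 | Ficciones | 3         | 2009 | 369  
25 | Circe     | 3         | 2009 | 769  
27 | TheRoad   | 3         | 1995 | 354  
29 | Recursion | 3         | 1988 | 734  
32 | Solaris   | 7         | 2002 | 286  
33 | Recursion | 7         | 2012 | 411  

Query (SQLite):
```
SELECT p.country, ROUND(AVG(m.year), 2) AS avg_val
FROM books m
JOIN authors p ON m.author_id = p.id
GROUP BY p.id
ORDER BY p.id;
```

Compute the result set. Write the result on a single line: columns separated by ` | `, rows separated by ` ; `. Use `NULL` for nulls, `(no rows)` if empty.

Kenya | 1990 ; Kenya | 2004 ; Chile | 1997.67

Join each books row to its authors via author_id.
Group joined rows by authors.id; compute ROUND(AVG(m.year), 2) per group.
  2: ids {19} → ROUND(AVG(m.year), 2)=1990
  3: ids {9, 18, 22, 23, 25, 27, 29} → ROUND(AVG(m.year), 2)=2004
  7: ids {20, 32, 33} → ROUND(AVG(m.year), 2)=1997.67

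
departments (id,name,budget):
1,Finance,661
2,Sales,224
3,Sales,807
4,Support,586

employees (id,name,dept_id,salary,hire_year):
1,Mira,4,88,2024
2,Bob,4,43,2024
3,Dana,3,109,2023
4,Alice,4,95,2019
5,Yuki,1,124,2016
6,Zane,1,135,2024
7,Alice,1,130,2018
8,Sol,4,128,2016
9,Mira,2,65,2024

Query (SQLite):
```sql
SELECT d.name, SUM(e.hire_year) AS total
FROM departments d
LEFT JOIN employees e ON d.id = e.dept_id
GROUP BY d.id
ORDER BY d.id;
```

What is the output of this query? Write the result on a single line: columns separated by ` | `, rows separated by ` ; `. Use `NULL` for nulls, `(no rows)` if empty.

Finance | 6058 ; Sales | 2024 ; Sales | 2023 ; Support | 8083

LEFT JOIN keeps every departments row; unmatched ones get NULL for employees columns.
Group by departments.id and compute SUM(e.hire_year). SUM over an all-NULL group is NULL.
  1: ids {5, 6, 7} → SUM(e.hire_year)=6058
  2: ids {9} → SUM(e.hire_year)=2024
  3: ids {3} → SUM(e.hire_year)=2023
  4: ids {1, 2, 4, 8} → SUM(e.hire_year)=8083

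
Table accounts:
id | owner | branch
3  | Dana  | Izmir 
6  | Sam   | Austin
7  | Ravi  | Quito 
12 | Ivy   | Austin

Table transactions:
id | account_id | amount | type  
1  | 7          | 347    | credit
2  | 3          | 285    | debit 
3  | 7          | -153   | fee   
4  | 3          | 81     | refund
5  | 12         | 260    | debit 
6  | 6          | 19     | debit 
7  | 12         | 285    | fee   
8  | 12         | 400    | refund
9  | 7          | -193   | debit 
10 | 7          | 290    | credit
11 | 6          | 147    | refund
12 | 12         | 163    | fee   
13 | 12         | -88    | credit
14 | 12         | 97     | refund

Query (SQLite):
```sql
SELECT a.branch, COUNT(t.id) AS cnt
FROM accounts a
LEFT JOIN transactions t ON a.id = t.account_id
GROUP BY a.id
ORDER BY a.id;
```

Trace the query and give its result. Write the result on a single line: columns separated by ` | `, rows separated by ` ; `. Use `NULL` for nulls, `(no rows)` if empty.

Izmir | 2 ; Austin | 2 ; Quito | 4 ; Austin | 6

LEFT JOIN keeps every accounts row; unmatched ones get NULL for transactions columns.
Group by accounts.id and compute COUNT(t.id). COUNT(col) of an all-NULL group is 0.
  3: ids {2, 4} → COUNT(t.id)=2
  6: ids {6, 11} → COUNT(t.id)=2
  7: ids {1, 3, 9, 10} → COUNT(t.id)=4
  12: ids {5, 7, 8, 12, 13, 14} → COUNT(t.id)=6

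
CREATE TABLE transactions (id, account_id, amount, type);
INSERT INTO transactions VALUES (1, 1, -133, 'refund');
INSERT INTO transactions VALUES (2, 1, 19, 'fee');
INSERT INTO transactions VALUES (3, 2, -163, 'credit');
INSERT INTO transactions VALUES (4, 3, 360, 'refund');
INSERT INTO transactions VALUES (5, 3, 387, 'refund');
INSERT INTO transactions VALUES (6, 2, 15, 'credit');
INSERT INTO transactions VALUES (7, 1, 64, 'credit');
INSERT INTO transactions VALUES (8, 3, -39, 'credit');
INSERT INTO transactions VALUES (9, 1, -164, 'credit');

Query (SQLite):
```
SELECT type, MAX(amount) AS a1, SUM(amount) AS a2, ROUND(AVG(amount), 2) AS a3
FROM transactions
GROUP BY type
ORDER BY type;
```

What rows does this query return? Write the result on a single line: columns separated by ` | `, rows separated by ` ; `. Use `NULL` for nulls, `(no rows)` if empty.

Group transactions by type.
Per group compute: MAX(amount), SUM(amount), ROUND(AVG(amount), 2).
  credit: ids {3, 6, 7, 8, 9} → MAX(amount)=64, SUM(amount)=-287, ROUND(AVG(amount), 2)=-57.4
  fee: ids {2} → MAX(amount)=19, SUM(amount)=19, ROUND(AVG(amount), 2)=19
  refund: ids {1, 4, 5} → MAX(amount)=387, SUM(amount)=614, ROUND(AVG(amount), 2)=204.67

credit | 64 | -287 | -57.4 ; fee | 19 | 19 | 19 ; refund | 387 | 614 | 204.67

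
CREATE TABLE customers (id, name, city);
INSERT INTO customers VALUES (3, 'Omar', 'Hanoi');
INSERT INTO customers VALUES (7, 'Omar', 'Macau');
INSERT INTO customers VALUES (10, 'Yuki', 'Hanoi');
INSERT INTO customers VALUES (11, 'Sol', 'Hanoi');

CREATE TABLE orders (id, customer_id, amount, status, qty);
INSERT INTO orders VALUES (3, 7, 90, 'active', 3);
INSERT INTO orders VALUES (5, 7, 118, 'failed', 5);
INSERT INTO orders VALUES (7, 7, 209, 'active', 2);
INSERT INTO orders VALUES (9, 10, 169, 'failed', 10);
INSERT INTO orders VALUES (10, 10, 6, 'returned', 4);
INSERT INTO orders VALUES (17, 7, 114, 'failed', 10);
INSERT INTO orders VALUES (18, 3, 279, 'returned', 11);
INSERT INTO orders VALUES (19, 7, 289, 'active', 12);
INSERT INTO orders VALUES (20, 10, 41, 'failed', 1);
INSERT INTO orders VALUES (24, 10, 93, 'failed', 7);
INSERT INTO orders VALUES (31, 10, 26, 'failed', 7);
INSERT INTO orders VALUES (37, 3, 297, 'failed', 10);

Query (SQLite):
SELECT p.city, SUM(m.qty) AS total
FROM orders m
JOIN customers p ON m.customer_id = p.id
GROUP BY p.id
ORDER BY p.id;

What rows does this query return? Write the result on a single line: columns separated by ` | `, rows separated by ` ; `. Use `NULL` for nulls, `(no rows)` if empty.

Hanoi | 21 ; Macau | 32 ; Hanoi | 29

Join each orders row to its customers via customer_id.
Group joined rows by customers.id; compute SUM(m.qty) per group.
  3: ids {18, 37} → SUM(m.qty)=21
  7: ids {3, 5, 7, 17, 19} → SUM(m.qty)=32
  10: ids {9, 10, 20, 24, 31} → SUM(m.qty)=29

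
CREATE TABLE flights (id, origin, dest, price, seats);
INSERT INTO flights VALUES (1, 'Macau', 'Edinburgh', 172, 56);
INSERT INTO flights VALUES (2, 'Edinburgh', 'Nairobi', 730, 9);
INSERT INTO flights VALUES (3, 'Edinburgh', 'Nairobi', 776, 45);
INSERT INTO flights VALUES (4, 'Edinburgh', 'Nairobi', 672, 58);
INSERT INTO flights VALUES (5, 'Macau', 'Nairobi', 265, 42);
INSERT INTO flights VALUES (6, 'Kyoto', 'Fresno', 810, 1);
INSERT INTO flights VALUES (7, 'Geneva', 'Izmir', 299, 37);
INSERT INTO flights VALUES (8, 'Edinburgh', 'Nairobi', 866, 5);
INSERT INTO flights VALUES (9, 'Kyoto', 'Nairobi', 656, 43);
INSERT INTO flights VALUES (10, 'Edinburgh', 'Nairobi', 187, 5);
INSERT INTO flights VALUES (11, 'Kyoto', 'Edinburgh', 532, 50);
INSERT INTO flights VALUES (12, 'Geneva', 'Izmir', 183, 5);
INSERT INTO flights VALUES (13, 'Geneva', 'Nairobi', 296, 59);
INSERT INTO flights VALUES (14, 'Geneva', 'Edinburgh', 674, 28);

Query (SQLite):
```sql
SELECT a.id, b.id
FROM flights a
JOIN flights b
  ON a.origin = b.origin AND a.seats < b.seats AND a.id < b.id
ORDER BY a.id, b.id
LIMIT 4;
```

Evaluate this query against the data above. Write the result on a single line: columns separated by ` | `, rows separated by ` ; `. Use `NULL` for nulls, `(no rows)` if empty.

Pairs (a,b) with same origin, a.seats < b.seats, a.id < b.id.
origin groups: Edinburgh:{2,3,4,8,10} Geneva:{7,12,13,14} Kyoto:{6,9,11} Macau:{1,5}
Ordered by (a.id, b.id); first 4.

2 | 3 ; 2 | 4 ; 3 | 4 ; 6 | 9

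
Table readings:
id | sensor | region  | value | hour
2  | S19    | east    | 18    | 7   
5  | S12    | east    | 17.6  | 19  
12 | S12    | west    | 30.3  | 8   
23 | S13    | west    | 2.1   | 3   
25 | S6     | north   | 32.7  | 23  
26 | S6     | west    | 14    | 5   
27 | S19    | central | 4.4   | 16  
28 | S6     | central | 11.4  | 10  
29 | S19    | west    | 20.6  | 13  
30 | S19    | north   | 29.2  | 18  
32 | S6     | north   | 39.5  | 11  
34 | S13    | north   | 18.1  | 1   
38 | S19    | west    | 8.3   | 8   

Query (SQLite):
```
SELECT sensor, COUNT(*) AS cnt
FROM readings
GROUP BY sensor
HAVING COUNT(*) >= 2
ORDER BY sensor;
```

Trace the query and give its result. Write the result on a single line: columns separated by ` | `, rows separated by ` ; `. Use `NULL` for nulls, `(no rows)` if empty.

Partition readings by sensor; compute COUNT(*) within each group.
HAVING: keep groups with count ≥ 2.
  S12: ids {5, 12} → COUNT(*)=2
  S13: ids {23, 34} → COUNT(*)=2
  S19: ids {2, 27, 29, 30, 38} → COUNT(*)=5
  S6: ids {25, 26, 28, 32} → COUNT(*)=4

S12 | 2 ; S13 | 2 ; S19 | 5 ; S6 | 4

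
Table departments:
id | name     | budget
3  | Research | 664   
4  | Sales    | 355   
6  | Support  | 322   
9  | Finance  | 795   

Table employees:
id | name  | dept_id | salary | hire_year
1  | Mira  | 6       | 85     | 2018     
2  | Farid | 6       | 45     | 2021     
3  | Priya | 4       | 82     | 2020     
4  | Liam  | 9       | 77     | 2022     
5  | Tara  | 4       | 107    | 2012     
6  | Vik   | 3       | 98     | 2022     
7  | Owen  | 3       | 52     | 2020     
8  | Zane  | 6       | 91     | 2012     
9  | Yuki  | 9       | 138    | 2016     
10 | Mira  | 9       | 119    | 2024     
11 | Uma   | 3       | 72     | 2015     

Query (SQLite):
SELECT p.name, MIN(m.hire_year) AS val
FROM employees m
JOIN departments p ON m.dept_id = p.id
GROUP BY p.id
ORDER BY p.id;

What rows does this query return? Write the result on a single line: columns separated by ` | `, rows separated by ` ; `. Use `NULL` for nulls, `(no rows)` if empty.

Research | 2015 ; Sales | 2012 ; Support | 2012 ; Finance | 2016

Join each employees row to its departments via dept_id.
Group joined rows by departments.id; compute MIN(m.hire_year) per group.
  3: ids {6, 7, 11} → MIN(m.hire_year)=2015
  4: ids {3, 5} → MIN(m.hire_year)=2012
  6: ids {1, 2, 8} → MIN(m.hire_year)=2012
  9: ids {4, 9, 10} → MIN(m.hire_year)=2016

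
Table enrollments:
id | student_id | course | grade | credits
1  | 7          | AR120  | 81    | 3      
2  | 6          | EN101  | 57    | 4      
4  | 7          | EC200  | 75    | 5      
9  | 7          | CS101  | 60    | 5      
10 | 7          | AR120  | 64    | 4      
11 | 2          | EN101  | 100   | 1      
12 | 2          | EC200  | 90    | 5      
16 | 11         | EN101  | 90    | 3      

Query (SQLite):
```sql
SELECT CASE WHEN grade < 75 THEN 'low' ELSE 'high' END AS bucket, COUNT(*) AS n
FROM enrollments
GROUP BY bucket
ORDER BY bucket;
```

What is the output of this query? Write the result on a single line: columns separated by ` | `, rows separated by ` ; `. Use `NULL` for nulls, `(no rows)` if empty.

high | 5 ; low | 3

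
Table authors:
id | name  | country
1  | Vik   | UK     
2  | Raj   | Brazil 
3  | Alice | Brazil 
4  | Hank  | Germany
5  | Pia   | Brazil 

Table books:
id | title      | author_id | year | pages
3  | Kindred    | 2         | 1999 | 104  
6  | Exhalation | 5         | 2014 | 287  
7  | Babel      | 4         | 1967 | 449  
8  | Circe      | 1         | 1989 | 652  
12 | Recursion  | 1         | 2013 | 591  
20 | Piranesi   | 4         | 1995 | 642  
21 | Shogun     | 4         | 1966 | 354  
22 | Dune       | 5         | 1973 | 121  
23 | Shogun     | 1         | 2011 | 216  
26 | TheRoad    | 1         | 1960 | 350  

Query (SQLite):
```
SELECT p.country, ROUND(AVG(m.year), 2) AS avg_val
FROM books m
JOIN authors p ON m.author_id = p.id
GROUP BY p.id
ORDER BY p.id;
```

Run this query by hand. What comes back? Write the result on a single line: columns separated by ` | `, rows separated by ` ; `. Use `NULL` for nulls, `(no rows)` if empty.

UK | 1993.25 ; Brazil | 1999 ; Germany | 1976 ; Brazil | 1993.5

Join each books row to its authors via author_id.
Group joined rows by authors.id; compute ROUND(AVG(m.year), 2) per group.
  1: ids {8, 12, 23, 26} → ROUND(AVG(m.year), 2)=1993.25
  2: ids {3} → ROUND(AVG(m.year), 2)=1999
  4: ids {7, 20, 21} → ROUND(AVG(m.year), 2)=1976
  5: ids {6, 22} → ROUND(AVG(m.year), 2)=1993.5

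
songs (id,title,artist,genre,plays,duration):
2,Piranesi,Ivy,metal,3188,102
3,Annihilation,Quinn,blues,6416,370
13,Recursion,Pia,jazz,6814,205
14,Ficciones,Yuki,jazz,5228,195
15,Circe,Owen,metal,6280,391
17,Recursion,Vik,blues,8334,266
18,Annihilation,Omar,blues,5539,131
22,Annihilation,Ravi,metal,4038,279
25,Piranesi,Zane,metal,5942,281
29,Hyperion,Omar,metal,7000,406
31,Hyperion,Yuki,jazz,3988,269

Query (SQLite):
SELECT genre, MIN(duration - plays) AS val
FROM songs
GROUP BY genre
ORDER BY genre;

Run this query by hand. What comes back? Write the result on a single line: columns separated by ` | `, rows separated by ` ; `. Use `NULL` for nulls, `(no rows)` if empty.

blues | -8068 ; jazz | -6609 ; metal | -6594

For each row compute duration - plays.
Group by genre; take MIN of the expression per group.
  blues: ids {3, 17, 18} → MIN(duration - plays)=-8068
  jazz: ids {13, 14, 31} → MIN(duration - plays)=-6609
  metal: ids {2, 15, 22, 25, 29} → MIN(duration - plays)=-6594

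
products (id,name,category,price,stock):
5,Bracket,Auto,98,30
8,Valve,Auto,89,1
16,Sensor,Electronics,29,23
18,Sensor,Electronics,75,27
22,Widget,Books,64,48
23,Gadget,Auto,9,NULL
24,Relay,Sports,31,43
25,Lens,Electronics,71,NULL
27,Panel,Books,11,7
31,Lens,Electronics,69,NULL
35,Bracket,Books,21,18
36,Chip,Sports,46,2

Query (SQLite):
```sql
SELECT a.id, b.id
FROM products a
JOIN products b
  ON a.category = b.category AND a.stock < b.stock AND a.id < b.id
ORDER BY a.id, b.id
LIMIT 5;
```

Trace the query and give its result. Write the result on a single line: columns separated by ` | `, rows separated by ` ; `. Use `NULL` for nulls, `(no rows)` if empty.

Pairs (a,b) with same category, a.stock < b.stock, a.id < b.id.
category groups: Auto:{5,8,23} Books:{22,27,35} Electronics:{16,18,25,31} Sports:{24,36}
Ordered by (a.id, b.id); first 5.

16 | 18 ; 27 | 35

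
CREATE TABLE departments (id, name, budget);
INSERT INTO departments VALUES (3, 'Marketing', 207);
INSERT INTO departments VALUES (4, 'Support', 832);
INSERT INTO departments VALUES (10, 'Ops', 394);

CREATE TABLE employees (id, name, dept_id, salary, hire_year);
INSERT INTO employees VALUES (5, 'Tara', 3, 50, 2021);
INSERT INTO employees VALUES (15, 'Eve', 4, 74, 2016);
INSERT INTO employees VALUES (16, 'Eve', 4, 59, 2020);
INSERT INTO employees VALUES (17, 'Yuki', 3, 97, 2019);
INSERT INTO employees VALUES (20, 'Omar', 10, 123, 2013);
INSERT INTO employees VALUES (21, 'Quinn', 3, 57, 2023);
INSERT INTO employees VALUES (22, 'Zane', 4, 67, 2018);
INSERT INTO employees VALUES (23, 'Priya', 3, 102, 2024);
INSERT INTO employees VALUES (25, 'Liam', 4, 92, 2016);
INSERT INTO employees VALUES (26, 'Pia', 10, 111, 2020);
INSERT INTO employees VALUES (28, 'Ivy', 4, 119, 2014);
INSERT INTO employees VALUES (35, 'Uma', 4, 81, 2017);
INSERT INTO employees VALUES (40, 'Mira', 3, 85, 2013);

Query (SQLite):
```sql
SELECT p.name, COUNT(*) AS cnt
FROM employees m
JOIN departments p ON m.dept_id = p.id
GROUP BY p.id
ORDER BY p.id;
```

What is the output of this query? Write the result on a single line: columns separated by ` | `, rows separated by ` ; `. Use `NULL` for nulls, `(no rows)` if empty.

Marketing | 5 ; Support | 6 ; Ops | 2

Join each employees row to its departments via dept_id.
Group joined rows by departments.id; compute COUNT(*) per group.
  3: ids {5, 17, 21, 23, 40} → COUNT(*)=5
  4: ids {15, 16, 22, 25, 28, 35} → COUNT(*)=6
  10: ids {20, 26} → COUNT(*)=2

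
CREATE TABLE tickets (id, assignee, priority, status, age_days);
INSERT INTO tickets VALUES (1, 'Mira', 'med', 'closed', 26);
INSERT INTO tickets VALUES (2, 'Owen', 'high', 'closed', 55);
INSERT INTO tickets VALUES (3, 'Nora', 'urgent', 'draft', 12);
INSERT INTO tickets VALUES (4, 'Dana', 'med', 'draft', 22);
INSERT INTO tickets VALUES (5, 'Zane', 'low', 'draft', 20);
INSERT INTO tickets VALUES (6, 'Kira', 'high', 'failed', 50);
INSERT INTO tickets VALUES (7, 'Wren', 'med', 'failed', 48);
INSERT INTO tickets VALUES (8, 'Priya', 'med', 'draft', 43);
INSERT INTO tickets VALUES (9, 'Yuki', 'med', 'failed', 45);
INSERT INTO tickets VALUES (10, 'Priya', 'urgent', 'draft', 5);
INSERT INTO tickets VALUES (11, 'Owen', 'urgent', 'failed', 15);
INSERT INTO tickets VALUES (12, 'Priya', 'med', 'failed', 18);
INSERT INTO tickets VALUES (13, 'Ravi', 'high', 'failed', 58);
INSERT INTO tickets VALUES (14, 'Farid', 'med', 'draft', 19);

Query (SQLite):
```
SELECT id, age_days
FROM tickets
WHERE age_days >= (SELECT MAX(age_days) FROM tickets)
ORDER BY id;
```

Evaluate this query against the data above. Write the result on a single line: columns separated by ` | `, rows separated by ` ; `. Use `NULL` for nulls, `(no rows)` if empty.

Scalar subquery: MAX(age_days) over all tickets rows = 58.
Keep rows where age_days >= that value.

13 | 58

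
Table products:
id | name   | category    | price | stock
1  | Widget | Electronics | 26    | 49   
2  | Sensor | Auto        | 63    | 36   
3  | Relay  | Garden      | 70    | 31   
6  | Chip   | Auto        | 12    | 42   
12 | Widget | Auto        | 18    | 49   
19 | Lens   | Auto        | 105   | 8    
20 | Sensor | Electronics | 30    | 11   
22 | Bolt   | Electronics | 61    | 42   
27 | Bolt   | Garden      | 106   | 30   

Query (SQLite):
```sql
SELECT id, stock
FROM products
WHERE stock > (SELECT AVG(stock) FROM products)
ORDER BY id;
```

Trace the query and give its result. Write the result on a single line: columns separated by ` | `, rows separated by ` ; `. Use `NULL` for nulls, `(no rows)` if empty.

1 | 49 ; 2 | 36 ; 6 | 42 ; 12 | 49 ; 22 | 42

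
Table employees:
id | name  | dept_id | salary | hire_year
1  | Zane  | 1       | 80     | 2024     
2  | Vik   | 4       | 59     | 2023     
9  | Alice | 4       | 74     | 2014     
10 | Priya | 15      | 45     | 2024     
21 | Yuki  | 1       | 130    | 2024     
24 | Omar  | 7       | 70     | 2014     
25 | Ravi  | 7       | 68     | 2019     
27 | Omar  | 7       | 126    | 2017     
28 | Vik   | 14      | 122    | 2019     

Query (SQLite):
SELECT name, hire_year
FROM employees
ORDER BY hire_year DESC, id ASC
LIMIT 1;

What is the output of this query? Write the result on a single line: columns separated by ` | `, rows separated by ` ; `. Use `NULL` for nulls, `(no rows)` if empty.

Zane | 2024

Sort by hire_year desc, tiebreak id asc: (2024, id=1), (2024, id=10), (2024, id=21), (2023, id=2) …. Take first 1.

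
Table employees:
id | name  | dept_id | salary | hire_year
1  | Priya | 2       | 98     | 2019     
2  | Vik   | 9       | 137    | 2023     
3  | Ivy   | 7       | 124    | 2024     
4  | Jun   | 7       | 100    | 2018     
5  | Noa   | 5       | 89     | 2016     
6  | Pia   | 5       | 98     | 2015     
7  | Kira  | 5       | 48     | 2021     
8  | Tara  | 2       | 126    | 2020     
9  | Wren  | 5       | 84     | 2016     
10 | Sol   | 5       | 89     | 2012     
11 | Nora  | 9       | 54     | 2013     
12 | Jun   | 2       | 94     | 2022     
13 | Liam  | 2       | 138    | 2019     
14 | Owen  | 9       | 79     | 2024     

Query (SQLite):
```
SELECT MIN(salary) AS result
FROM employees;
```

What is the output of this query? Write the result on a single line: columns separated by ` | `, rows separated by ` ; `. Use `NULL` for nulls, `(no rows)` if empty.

48

All salary values: [98, 137, 124, 100, 89, 98, 48, 126, 84, 89, 54, 94, 138, 79].
MIN of non-NULL values = 48.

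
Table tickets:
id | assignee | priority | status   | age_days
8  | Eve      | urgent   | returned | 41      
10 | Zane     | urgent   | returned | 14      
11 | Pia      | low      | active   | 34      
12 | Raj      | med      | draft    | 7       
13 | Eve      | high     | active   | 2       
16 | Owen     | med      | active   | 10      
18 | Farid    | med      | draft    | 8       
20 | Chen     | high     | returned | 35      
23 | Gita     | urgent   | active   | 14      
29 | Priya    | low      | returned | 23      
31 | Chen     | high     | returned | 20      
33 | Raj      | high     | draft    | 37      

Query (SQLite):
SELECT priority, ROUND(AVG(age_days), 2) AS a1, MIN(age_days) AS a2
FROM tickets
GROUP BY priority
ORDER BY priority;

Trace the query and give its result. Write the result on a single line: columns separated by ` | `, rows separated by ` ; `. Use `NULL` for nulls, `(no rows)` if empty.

Group tickets by priority.
Per group compute: ROUND(AVG(age_days), 2), MIN(age_days).
  high: ids {13, 20, 31, 33} → ROUND(AVG(age_days), 2)=23.5, MIN(age_days)=2
  low: ids {11, 29} → ROUND(AVG(age_days), 2)=28.5, MIN(age_days)=23
  med: ids {12, 16, 18} → ROUND(AVG(age_days), 2)=8.33, MIN(age_days)=7
  urgent: ids {8, 10, 23} → ROUND(AVG(age_days), 2)=23, MIN(age_days)=14

high | 23.5 | 2 ; low | 28.5 | 23 ; med | 8.33 | 7 ; urgent | 23 | 14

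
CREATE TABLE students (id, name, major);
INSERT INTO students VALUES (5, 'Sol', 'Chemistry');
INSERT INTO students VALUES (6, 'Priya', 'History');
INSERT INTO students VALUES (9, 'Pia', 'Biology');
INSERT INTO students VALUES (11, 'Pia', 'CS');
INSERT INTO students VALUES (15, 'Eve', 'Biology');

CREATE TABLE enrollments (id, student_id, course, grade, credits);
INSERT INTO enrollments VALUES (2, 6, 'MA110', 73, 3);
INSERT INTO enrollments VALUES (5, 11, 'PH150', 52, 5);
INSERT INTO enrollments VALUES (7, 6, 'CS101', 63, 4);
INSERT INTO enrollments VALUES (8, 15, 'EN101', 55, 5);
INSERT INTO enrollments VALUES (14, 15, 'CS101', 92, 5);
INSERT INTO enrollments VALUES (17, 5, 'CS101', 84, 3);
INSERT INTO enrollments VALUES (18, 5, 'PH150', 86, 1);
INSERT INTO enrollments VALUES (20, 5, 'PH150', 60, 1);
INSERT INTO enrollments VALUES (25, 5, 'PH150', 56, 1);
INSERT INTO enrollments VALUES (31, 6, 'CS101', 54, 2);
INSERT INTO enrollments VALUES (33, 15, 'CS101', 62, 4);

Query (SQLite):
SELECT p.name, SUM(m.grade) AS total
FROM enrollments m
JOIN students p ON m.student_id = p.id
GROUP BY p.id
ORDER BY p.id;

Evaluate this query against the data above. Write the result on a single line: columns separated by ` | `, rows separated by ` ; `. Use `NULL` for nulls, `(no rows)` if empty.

Sol | 286 ; Priya | 190 ; Pia | 52 ; Eve | 209

Join each enrollments row to its students via student_id.
Group joined rows by students.id; compute SUM(m.grade) per group.
  5: ids {17, 18, 20, 25} → SUM(m.grade)=286
  6: ids {2, 7, 31} → SUM(m.grade)=190
  11: ids {5} → SUM(m.grade)=52
  15: ids {8, 14, 33} → SUM(m.grade)=209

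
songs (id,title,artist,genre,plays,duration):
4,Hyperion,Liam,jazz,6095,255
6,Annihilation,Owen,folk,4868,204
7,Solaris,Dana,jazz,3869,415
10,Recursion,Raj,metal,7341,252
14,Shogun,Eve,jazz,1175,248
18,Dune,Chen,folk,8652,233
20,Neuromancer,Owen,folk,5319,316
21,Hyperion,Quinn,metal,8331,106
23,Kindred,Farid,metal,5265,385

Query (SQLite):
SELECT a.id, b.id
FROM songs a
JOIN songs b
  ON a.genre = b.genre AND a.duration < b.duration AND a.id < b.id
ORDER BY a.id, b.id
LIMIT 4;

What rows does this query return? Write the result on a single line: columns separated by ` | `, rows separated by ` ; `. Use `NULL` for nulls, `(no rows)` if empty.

4 | 7 ; 6 | 18 ; 6 | 20 ; 10 | 23

Pairs (a,b) with same genre, a.duration < b.duration, a.id < b.id.
genre groups: folk:{6,18,20} jazz:{4,7,14} metal:{10,21,23}
Ordered by (a.id, b.id); first 4.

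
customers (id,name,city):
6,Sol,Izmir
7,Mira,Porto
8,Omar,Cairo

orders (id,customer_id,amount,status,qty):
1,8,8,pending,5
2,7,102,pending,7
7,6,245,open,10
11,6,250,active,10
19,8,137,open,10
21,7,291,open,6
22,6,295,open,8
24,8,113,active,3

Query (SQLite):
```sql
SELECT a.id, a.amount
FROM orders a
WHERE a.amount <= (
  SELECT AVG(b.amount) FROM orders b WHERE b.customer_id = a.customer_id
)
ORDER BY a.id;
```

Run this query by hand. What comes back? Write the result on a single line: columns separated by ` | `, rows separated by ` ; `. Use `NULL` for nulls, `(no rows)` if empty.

1 | 8 ; 2 | 102 ; 7 | 245 ; 11 | 250

For each orders row a, compute AVG(amount) over rows sharing a.customer_id.
Keep row a if a.amount <= that per-group AVG.
  customer_id=6: AVG(amount) = 263.333333
  customer_id=7: AVG(amount) = 196.5
  customer_id=8: AVG(amount) = 86.0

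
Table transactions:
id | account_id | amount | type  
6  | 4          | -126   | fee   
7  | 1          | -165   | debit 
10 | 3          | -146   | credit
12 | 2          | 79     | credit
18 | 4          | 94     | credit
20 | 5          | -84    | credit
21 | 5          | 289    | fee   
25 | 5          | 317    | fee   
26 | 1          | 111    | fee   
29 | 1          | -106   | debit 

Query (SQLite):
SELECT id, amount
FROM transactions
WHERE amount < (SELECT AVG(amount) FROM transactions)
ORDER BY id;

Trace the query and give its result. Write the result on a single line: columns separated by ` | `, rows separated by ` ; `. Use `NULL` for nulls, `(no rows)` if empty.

6 | -126 ; 7 | -165 ; 10 | -146 ; 20 | -84 ; 29 | -106

Scalar subquery: AVG(amount) over all transactions rows = 26.3.
Keep rows where amount < that value.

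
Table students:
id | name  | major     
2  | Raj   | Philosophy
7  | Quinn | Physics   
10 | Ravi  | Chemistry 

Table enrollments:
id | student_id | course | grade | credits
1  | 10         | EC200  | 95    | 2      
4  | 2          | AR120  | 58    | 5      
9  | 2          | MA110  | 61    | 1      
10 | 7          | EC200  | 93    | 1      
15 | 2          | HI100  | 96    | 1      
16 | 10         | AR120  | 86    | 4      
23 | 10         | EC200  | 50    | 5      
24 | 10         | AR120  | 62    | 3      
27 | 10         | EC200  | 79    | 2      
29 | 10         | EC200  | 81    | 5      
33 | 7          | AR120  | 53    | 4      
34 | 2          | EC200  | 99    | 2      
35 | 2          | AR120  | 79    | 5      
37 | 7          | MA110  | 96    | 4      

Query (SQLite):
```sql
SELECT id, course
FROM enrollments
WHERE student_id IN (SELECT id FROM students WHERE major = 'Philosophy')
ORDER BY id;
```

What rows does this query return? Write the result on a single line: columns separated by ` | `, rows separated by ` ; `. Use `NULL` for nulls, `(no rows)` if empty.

4 | AR120 ; 9 | MA110 ; 15 | HI100 ; 34 | EC200 ; 35 | AR120

Inner query: students.id where major = 'Philosophy'.
Outer: keep enrollments rows whose student_id is in that set.
Inner query → {2}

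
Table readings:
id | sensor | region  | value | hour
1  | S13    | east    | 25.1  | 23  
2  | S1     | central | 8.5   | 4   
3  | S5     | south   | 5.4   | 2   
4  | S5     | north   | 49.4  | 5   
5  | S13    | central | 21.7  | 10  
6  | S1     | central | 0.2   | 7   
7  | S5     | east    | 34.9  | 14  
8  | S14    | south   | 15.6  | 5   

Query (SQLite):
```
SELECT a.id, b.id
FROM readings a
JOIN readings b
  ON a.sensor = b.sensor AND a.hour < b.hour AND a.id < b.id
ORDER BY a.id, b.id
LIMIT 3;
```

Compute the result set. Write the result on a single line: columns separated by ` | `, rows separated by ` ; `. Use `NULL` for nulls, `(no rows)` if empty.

2 | 6 ; 3 | 4 ; 3 | 7

Pairs (a,b) with same sensor, a.hour < b.hour, a.id < b.id.
sensor groups: S1:{2,6} S13:{1,5} S14:{8} S5:{3,4,7}
Ordered by (a.id, b.id); first 3.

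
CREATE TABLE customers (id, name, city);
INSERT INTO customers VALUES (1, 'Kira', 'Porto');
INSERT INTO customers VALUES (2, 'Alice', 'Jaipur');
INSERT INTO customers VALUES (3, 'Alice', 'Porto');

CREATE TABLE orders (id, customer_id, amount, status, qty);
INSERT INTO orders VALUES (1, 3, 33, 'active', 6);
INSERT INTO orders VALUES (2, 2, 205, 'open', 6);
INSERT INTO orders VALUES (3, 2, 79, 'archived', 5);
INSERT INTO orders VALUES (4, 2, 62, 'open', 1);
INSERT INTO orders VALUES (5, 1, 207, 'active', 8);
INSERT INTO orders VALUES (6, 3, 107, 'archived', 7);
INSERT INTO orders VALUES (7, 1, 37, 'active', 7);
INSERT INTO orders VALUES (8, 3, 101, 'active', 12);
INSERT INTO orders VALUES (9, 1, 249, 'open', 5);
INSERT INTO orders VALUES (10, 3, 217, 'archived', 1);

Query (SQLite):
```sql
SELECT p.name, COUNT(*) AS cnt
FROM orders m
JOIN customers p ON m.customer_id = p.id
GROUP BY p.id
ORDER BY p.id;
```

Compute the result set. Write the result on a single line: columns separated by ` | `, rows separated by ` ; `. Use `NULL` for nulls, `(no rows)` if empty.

Join each orders row to its customers via customer_id.
Group joined rows by customers.id; compute COUNT(*) per group.
  1: ids {5, 7, 9} → COUNT(*)=3
  2: ids {2, 3, 4} → COUNT(*)=3
  3: ids {1, 6, 8, 10} → COUNT(*)=4

Kira | 3 ; Alice | 3 ; Alice | 4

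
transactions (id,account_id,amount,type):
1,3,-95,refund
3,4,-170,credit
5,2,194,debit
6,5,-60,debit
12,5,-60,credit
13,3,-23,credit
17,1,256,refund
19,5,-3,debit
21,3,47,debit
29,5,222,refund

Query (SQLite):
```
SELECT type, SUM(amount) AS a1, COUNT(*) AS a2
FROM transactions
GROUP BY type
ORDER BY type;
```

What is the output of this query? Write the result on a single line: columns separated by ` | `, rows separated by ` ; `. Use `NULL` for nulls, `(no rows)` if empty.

credit | -253 | 3 ; debit | 178 | 4 ; refund | 383 | 3

Group transactions by type.
Per group compute: SUM(amount), COUNT(*).
  credit: ids {3, 12, 13} → SUM(amount)=-253, COUNT(*)=3
  debit: ids {5, 6, 19, 21} → SUM(amount)=178, COUNT(*)=4
  refund: ids {1, 17, 29} → SUM(amount)=383, COUNT(*)=3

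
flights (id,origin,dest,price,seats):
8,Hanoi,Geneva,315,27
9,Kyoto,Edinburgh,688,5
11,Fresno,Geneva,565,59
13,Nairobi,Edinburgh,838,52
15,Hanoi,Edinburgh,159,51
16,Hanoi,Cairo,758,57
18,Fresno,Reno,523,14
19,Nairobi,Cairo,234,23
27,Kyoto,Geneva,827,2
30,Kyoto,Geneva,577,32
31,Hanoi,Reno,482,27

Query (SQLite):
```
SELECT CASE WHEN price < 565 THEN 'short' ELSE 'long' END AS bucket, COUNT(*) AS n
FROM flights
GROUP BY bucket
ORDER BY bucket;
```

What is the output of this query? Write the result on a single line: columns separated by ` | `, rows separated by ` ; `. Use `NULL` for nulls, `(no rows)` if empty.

Bucket rows by price < 565 → 'short' else 'long'; count each bucket.

long | 6 ; short | 5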